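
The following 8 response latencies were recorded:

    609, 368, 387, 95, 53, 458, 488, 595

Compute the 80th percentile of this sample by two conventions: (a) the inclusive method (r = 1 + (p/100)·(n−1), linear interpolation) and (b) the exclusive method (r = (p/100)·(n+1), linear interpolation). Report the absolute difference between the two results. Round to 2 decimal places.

Sorted: 53, 95, 368, 387, 458, 488, 595, 609.
n = 8.
(a) r = 6.6; between ranks 6 (488) and 7 (595): 552.2.
(b) r = 7.2; between ranks 7 (595) and 8 (609): 597.8.
|552.2 − 597.8| = 45.6.

45.60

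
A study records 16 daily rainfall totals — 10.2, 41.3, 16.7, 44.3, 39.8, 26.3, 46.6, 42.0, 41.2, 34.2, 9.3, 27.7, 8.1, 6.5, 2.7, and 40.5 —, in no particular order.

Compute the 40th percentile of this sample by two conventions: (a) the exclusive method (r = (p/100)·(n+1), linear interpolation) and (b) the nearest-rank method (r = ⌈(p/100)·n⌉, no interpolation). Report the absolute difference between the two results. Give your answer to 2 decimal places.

1.92

Sorted: 2.7, 6.5, 8.1, 9.3, 10.2, 16.7, 26.3, 27.7, 34.2, 39.8, 40.5, 41.2, 41.3, 42.0, 44.3, 46.6.
n = 16.
(a) r = 6.8; between ranks 6 (16.7) and 7 (26.3): 24.38.
(b) the nearest-rank method: rank 7 → 26.3.
|24.38 − 26.3| = 1.92.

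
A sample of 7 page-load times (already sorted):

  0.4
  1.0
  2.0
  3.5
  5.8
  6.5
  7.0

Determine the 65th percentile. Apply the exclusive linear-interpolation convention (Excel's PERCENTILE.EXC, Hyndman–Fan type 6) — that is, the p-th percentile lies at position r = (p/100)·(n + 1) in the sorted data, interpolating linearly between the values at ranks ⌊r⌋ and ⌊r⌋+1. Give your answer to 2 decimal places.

5.94

n = 7.
r = (65/100)·(7 + 1) = 5.2.
Rank 5 is 5.8 and rank 6 is 6.5.
Interpolate: 5.8 + 0.2·(6.5 − 5.8) = 5.8 + 0.2·0.7 = 5.94.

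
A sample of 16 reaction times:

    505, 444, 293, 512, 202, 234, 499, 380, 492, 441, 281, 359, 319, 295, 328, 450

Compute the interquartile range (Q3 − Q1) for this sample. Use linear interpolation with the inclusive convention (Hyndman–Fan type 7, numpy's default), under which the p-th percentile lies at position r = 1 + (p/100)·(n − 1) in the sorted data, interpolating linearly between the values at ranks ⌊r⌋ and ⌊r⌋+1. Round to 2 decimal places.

166.00

Sorted: 202, 234, 281, 293, 295, 319, 328, 359, 380, 441, 444, 450, 492, 499, 505, 512.
n = 16.
P25: r = 4.75; ranks 4–5 are 293, 295; interpolating gives 294.5.
P75: r = 12.25; ranks 12–13 are 450, 492; interpolating gives 460.5.
Difference: 460.5 − 294.5 = 166.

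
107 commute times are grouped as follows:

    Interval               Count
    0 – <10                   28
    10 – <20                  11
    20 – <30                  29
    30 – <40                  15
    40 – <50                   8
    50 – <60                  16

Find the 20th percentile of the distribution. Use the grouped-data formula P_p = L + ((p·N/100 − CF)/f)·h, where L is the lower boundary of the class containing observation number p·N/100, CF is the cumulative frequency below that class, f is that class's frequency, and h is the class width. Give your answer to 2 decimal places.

N = 107; target position k = 20/100 · 107 = 21.4.
Cumulative frequencies: 28, 39, 68, 83, 91, 107.
Observation 21.4 falls in the class 0 – <10.
L = 0, CF = 0, f = 28, h = 10.
P20 = 0 + ((21.4 − 0)/28)·10 = 0 + 7.64286 = 7.64286.

7.64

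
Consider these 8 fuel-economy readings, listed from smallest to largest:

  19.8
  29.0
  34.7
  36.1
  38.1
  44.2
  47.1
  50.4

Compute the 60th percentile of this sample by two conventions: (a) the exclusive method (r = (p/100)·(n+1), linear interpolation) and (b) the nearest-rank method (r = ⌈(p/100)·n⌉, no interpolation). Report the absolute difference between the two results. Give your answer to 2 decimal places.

n = 8.
(a) r = 5.4; between ranks 5 (38.1) and 6 (44.2): 40.54.
(b) the nearest-rank method: rank 5 → 38.1.
|40.54 − 38.1| = 2.44.

2.44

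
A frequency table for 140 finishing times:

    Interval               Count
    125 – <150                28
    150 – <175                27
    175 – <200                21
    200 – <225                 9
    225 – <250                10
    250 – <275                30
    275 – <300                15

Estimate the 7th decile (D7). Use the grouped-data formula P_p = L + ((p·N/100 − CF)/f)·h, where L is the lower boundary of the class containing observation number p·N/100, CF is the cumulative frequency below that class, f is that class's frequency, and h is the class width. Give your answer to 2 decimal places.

N = 140; target position k = 70/100 · 140 = 98.
Cumulative frequencies: 28, 55, 76, 85, 95, 125, 140.
Observation 98 falls in the class 250 – <275.
L = 250, CF = 95, f = 30, h = 25.
P70 = 250 + ((98 − 95)/30)·25 = 250 + 2.5 = 252.5.

252.50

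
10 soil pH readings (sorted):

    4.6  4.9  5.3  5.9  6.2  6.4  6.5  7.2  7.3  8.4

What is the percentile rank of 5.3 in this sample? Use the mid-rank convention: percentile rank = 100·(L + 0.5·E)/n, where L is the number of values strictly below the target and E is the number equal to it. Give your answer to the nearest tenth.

25.0

Count below 5.3: L = 2; count equal: E = 1; n = 10.
Percentile rank = 100·(2 + 0.5·1)/10 = 100·2.5/10 = 25.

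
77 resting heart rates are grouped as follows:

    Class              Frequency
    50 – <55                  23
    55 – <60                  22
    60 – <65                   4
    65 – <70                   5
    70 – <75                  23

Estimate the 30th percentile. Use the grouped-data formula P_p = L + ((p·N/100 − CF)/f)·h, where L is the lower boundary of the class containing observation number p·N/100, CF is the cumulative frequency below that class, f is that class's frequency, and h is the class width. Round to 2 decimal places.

55.02

N = 77; target position k = 30/100 · 77 = 23.1.
Cumulative frequencies: 23, 45, 49, 54, 77.
Observation 23.1 falls in the class 55 – <60.
L = 55, CF = 23, f = 22, h = 5.
P30 = 55 + ((23.1 − 23)/22)·5 = 55 + 0.0227273 = 55.0227.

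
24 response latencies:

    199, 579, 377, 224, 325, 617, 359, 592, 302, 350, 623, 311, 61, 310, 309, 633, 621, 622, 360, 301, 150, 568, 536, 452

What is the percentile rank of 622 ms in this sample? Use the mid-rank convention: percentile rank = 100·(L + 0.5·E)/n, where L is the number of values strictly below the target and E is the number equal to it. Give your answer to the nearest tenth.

89.6

Sorted: 61, 150, 199, 224, 301, 302, 309, 310, 311, 325, 350, 359, 360, 377, 452, 536, 568, 579, 592, 617, 621, 622, 623, 633.
Count below 622: L = 21; count equal: E = 1; n = 24.
Percentile rank = 100·(21 + 0.5·1)/24 = 100·21.5/24 = 89.58.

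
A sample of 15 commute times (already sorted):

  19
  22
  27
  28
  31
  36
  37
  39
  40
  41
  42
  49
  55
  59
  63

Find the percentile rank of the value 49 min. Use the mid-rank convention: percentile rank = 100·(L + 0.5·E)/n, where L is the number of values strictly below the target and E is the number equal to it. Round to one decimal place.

76.7

Count below 49: L = 11; count equal: E = 1; n = 15.
Percentile rank = 100·(11 + 0.5·1)/15 = 100·11.5/15 = 76.67.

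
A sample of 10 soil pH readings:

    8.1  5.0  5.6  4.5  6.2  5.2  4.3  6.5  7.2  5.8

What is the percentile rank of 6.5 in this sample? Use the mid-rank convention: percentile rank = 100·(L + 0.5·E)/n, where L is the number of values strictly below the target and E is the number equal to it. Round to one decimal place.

Sorted: 4.3, 4.5, 5.0, 5.2, 5.6, 5.8, 6.2, 6.5, 7.2, 8.1.
Count below 6.5: L = 7; count equal: E = 1; n = 10.
Percentile rank = 100·(7 + 0.5·1)/10 = 100·7.5/10 = 75.

75.0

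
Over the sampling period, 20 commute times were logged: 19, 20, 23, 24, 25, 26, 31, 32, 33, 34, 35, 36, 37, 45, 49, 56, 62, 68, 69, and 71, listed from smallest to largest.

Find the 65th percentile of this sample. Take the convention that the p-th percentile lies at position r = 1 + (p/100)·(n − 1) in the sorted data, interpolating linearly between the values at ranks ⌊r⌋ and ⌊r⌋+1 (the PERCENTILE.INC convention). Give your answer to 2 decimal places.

n = 20.
r = 1 + (65/100)·(20 − 1) = 1 + 12.35 = 13.35.
Rank 13 is 37 and rank 14 is 45.
Interpolate: 37 + 0.35·(45 − 37) = 37 + 0.35·8 = 39.8.

39.80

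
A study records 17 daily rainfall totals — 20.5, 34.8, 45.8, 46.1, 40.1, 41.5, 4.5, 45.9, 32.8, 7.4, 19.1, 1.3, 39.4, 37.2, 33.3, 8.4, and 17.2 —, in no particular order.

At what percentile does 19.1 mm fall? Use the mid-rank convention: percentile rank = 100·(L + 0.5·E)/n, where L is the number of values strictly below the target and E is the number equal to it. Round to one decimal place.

32.4

Sorted: 1.3, 4.5, 7.4, 8.4, 17.2, 19.1, 20.5, 32.8, 33.3, 34.8, 37.2, 39.4, 40.1, 41.5, 45.8, 45.9, 46.1.
Count below 19.1: L = 5; count equal: E = 1; n = 17.
Percentile rank = 100·(5 + 0.5·1)/17 = 100·5.5/17 = 32.35.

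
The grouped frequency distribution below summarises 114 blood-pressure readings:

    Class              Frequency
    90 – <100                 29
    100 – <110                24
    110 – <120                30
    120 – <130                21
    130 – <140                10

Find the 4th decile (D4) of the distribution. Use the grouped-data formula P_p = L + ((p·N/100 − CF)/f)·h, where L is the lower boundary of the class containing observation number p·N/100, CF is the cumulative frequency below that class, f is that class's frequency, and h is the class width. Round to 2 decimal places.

106.92

N = 114; target position k = 40/100 · 114 = 45.6.
Cumulative frequencies: 29, 53, 83, 104, 114.
Observation 45.6 falls in the class 100 – <110.
L = 100, CF = 29, f = 24, h = 10.
P40 = 100 + ((45.6 − 29)/24)·10 = 100 + 6.91667 = 106.917.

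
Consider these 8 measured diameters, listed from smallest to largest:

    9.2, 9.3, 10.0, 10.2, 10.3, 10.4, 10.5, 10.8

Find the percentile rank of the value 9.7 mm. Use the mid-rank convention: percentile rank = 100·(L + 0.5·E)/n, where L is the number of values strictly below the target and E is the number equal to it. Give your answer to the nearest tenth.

25.0

Count below 9.7: L = 2; count equal: E = 0; n = 8.
Percentile rank = 100·(2 + 0.5·0)/8 = 100·2/8 = 25.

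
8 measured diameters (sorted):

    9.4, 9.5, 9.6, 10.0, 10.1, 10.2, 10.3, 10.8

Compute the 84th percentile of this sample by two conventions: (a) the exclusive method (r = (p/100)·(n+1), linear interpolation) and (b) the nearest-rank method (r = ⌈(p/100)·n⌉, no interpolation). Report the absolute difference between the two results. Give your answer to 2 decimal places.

0.28

n = 8.
(a) r = 7.56; between ranks 7 (10.3) and 8 (10.8): 10.58.
(b) the nearest-rank method: rank 7 → 10.3.
|10.58 − 10.3| = 0.28.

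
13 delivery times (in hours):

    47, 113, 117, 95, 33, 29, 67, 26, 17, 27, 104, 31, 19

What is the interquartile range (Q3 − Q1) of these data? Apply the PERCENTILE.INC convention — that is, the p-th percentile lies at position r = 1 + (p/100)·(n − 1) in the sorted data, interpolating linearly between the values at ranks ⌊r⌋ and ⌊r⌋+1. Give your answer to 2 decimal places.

Sorted: 17, 19, 26, 27, 29, 31, 33, 47, 67, 95, 104, 113, 117.
n = 13.
P25: r = 4 (integer) → 27.
P75: r = 10 (integer) → 95.
Difference: 95 − 27 = 68.

68.00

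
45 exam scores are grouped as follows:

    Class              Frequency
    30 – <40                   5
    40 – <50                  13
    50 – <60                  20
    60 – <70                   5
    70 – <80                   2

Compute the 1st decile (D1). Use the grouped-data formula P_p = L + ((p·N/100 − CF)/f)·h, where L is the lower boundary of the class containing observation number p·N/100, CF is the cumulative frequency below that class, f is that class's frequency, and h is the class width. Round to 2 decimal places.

N = 45; target position k = 10/100 · 45 = 4.5.
Cumulative frequencies: 5, 18, 38, 43, 45.
Observation 4.5 falls in the class 30 – <40.
L = 30, CF = 0, f = 5, h = 10.
P10 = 30 + ((4.5 − 0)/5)·10 = 30 + 9 = 39.

39.00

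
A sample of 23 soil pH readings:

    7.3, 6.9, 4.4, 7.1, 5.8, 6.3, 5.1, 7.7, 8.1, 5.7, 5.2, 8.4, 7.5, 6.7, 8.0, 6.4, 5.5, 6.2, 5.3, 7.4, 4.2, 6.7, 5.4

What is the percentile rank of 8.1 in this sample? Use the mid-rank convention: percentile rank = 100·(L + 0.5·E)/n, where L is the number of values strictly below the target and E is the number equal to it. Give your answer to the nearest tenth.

93.5

Sorted: 4.2, 4.4, 5.1, 5.2, 5.3, 5.4, 5.5, 5.7, 5.8, 6.2, 6.3, 6.4, 6.7, 6.7, 6.9, 7.1, 7.3, 7.4, 7.5, 7.7, 8.0, 8.1, 8.4.
Count below 8.1: L = 21; count equal: E = 1; n = 23.
Percentile rank = 100·(21 + 0.5·1)/23 = 100·21.5/23 = 93.48.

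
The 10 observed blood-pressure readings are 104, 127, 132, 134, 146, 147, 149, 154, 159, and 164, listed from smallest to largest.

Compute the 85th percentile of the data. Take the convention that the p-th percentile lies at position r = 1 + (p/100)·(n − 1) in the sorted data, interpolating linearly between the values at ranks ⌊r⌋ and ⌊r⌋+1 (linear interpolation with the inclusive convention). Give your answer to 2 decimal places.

n = 10.
r = 1 + (85/100)·(10 − 1) = 1 + 7.65 = 8.65.
Rank 8 is 154 and rank 9 is 159.
Interpolate: 154 + 0.65·(159 − 154) = 154 + 0.65·5 = 157.25.

157.25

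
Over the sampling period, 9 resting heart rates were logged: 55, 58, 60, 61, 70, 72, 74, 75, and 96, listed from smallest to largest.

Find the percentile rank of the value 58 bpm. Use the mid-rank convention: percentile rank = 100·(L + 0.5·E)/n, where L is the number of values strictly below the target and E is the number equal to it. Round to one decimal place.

16.7

Count below 58: L = 1; count equal: E = 1; n = 9.
Percentile rank = 100·(1 + 0.5·1)/9 = 100·1.5/9 = 16.67.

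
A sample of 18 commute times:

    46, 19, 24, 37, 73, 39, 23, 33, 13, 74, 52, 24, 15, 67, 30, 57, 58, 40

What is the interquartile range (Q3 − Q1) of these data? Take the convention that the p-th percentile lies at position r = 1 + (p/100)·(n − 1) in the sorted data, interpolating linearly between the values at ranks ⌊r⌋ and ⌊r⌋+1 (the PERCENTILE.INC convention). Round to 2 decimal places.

Sorted: 13, 15, 19, 23, 24, 24, 30, 33, 37, 39, 40, 46, 52, 57, 58, 67, 73, 74.
n = 18.
P25: r = 5.25; ranks 5–6 are 24, 24; interpolating gives 24.
P75: r = 13.75; ranks 13–14 are 52, 57; interpolating gives 55.75.
Difference: 55.75 − 24 = 31.75.

31.75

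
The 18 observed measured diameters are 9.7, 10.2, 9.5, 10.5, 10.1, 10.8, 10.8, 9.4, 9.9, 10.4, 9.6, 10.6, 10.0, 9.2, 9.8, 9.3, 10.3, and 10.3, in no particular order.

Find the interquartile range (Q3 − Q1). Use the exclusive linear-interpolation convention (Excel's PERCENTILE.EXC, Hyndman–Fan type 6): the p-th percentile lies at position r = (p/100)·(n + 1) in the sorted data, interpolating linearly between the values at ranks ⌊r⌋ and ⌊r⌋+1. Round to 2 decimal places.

0.85

Sorted: 9.2, 9.3, 9.4, 9.5, 9.6, 9.7, 9.8, 9.9, 10.0, 10.1, 10.2, 10.3, 10.3, 10.4, 10.5, 10.6, 10.8, 10.8.
n = 18.
P25: r = 4.75; ranks 4–5 are 9.5, 9.6; interpolating gives 9.575.
P75: r = 14.25; ranks 14–15 are 10.4, 10.5; interpolating gives 10.425.
Difference: 10.425 − 9.575 = 0.85.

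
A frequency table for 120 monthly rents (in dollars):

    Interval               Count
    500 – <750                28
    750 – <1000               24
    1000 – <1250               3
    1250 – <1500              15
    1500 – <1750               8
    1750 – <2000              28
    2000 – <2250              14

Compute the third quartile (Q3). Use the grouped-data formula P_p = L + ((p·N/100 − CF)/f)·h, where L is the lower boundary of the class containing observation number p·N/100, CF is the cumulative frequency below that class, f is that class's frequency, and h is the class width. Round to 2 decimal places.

N = 120; target position k = 75/100 · 120 = 90.
Cumulative frequencies: 28, 52, 55, 70, 78, 106, 120.
Observation 90 falls in the class 1750 – <2000.
L = 1750, CF = 78, f = 28, h = 250.
P75 = 1750 + ((90 − 78)/28)·250 = 1750 + 107.143 = 1857.14.

1857.14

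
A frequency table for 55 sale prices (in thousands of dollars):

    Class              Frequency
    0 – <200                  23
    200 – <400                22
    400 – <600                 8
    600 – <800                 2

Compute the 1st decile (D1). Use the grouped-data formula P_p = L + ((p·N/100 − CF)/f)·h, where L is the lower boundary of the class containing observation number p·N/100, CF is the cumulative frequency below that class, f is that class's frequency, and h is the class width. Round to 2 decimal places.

N = 55; target position k = 10/100 · 55 = 5.5.
Cumulative frequencies: 23, 45, 53, 55.
Observation 5.5 falls in the class 0 – <200.
L = 0, CF = 0, f = 23, h = 200.
P10 = 0 + ((5.5 − 0)/23)·200 = 0 + 47.8261 = 47.8261.

47.83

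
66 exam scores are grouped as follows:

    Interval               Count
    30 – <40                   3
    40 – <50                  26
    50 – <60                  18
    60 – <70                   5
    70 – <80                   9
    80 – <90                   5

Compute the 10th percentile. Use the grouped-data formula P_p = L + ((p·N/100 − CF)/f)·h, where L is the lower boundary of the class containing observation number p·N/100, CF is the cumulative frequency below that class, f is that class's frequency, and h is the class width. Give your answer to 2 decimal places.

N = 66; target position k = 10/100 · 66 = 6.6.
Cumulative frequencies: 3, 29, 47, 52, 61, 66.
Observation 6.6 falls in the class 40 – <50.
L = 40, CF = 3, f = 26, h = 10.
P10 = 40 + ((6.6 − 3)/26)·10 = 40 + 1.38462 = 41.3846.

41.38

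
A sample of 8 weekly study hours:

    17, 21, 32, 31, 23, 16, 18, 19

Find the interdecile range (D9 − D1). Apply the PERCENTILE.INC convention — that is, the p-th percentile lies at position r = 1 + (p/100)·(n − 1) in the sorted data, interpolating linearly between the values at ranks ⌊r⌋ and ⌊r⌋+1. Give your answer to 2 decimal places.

14.60

Sorted: 16, 17, 18, 19, 21, 23, 31, 32.
n = 8.
P10: r = 1.7; ranks 1–2 are 16, 17; interpolating gives 16.7.
P90: r = 7.3; ranks 7–8 are 31, 32; interpolating gives 31.3.
Difference: 31.3 − 16.7 = 14.6.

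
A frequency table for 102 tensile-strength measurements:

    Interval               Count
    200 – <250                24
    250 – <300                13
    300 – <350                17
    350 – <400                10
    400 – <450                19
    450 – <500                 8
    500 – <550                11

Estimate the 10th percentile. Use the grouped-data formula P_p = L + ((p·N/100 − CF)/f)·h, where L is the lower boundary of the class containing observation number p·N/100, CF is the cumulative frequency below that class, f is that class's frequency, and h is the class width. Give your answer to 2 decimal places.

N = 102; target position k = 10/100 · 102 = 10.2.
Cumulative frequencies: 24, 37, 54, 64, 83, 91, 102.
Observation 10.2 falls in the class 200 – <250.
L = 200, CF = 0, f = 24, h = 50.
P10 = 200 + ((10.2 − 0)/24)·50 = 200 + 21.25 = 221.25.

221.25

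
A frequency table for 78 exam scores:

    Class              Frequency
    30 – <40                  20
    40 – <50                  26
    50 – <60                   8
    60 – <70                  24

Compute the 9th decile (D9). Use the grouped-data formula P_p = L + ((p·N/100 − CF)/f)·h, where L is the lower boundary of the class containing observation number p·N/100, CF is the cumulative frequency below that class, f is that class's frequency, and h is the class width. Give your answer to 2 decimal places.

N = 78; target position k = 90/100 · 78 = 70.2.
Cumulative frequencies: 20, 46, 54, 78.
Observation 70.2 falls in the class 60 – <70.
L = 60, CF = 54, f = 24, h = 10.
P90 = 60 + ((70.2 − 54)/24)·10 = 60 + 6.75 = 66.75.

66.75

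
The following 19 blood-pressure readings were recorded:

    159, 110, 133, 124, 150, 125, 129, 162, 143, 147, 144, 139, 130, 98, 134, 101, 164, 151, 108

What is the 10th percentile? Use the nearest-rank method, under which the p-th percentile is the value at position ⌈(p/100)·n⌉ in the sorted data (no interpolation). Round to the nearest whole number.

Sorted: 98, 101, 108, 110, 124, 125, 129, 130, 133, 134, 139, 143, 144, 147, 150, 151, 159, 162, 164.
n = 19.
Position = ⌈10/100 · 19⌉ = ⌈1.9⌉ = 2.
The value at rank 2 is 101.

101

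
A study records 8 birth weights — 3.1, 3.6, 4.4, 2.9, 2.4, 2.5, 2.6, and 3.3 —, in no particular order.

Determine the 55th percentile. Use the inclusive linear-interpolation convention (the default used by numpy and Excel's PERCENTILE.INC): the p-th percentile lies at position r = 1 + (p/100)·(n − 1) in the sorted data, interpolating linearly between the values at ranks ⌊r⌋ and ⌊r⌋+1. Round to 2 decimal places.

Sorted: 2.4, 2.5, 2.6, 2.9, 3.1, 3.3, 3.6, 4.4.
n = 8.
r = 1 + (55/100)·(8 − 1) = 1 + 3.85 = 4.85.
Rank 4 is 2.9 and rank 5 is 3.1.
Interpolate: 2.9 + 0.85·(3.1 − 2.9) = 2.9 + 0.85·0.2 = 3.07.

3.07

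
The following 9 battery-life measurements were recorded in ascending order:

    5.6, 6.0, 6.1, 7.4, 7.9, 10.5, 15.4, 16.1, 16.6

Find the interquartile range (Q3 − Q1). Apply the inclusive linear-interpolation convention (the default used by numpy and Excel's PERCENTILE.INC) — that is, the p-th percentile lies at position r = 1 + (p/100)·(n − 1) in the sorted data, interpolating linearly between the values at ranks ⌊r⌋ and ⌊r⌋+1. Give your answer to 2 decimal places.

n = 9.
P25: r = 3 (integer) → 6.1.
P75: r = 7 (integer) → 15.4.
Difference: 15.4 − 6.1 = 9.3.

9.30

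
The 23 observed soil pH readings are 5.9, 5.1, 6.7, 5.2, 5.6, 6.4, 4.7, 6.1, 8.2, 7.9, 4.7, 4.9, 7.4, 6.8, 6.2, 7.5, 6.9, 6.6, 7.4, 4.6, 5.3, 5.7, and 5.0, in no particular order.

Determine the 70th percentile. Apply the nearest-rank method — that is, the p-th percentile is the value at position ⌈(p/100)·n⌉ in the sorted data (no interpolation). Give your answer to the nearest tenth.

6.8

Sorted: 4.6, 4.7, 4.7, 4.9, 5.0, 5.1, 5.2, 5.3, 5.6, 5.7, 5.9, 6.1, 6.2, 6.4, 6.6, 6.7, 6.8, 6.9, 7.4, 7.4, 7.5, 7.9, 8.2.
n = 23.
Position = ⌈70/100 · 23⌉ = ⌈16.1⌉ = 17.
The value at rank 17 is 6.8.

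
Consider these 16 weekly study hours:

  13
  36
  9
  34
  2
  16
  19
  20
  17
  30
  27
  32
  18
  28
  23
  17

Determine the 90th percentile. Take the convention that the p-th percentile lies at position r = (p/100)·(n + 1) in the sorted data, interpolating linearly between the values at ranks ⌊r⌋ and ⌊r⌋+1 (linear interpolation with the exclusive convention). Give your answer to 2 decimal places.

Sorted: 2, 9, 13, 16, 17, 17, 18, 19, 20, 23, 27, 28, 30, 32, 34, 36.
n = 16.
r = (90/100)·(16 + 1) = 15.3.
Rank 15 is 34 and rank 16 is 36.
Interpolate: 34 + 0.3·(36 − 34) = 34 + 0.3·2 = 34.6.

34.60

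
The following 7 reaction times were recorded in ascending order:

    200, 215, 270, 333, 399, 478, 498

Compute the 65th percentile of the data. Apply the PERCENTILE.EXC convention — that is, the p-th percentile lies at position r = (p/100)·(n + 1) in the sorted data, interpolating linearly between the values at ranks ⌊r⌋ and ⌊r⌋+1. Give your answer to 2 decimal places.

414.80

n = 7.
r = (65/100)·(7 + 1) = 5.2.
Rank 5 is 399 and rank 6 is 478.
Interpolate: 399 + 0.2·(478 − 399) = 399 + 0.2·79 = 414.8.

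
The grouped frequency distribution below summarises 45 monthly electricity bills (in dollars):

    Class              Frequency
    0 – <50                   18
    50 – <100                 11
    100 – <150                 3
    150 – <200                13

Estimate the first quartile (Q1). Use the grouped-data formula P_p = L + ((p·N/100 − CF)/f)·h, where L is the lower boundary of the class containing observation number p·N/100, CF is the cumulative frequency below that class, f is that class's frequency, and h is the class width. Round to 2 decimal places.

31.25

N = 45; target position k = 25/100 · 45 = 11.25.
Cumulative frequencies: 18, 29, 32, 45.
Observation 11.25 falls in the class 0 – <50.
L = 0, CF = 0, f = 18, h = 50.
P25 = 0 + ((11.25 − 0)/18)·50 = 0 + 31.25 = 31.25.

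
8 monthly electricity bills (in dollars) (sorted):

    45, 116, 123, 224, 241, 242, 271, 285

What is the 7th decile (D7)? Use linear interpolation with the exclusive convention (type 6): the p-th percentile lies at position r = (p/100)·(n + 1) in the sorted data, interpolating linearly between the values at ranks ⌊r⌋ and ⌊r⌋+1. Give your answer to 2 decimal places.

250.70

n = 8.
r = (70/100)·(8 + 1) = 6.3.
Rank 6 is 242 and rank 7 is 271.
Interpolate: 242 + 0.3·(271 − 242) = 242 + 0.3·29 = 250.7.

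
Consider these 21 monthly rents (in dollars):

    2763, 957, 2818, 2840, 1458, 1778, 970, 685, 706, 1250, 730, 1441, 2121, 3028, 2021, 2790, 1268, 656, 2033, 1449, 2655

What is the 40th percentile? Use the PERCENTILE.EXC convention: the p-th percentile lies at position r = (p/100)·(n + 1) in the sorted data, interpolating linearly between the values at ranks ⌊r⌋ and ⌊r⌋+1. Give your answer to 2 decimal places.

1406.40

Sorted: 656, 685, 706, 730, 957, 970, 1250, 1268, 1441, 1449, 1458, 1778, 2021, 2033, 2121, 2655, 2763, 2790, 2818, 2840, 3028.
n = 21.
r = (40/100)·(21 + 1) = 8.8.
Rank 8 is 1268 and rank 9 is 1441.
Interpolate: 1268 + 0.8·(1441 − 1268) = 1268 + 0.8·173 = 1406.4.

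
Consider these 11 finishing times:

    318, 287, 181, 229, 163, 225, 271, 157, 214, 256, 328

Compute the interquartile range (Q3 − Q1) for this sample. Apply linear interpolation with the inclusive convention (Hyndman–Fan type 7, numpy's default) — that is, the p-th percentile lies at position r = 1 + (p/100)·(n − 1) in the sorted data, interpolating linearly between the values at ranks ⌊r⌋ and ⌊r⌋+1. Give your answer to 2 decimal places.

81.50

Sorted: 157, 163, 181, 214, 225, 229, 256, 271, 287, 318, 328.
n = 11.
P25: r = 3.5; ranks 3–4 are 181, 214; interpolating gives 197.5.
P75: r = 8.5; ranks 8–9 are 271, 287; interpolating gives 279.
Difference: 279 − 197.5 = 81.5.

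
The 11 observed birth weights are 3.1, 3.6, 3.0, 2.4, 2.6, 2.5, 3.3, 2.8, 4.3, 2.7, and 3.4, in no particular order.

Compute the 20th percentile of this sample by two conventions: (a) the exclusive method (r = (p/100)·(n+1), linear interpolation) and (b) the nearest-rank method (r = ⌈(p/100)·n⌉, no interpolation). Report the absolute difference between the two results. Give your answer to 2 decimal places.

0.06

Sorted: 2.4, 2.5, 2.6, 2.7, 2.8, 3.0, 3.1, 3.3, 3.4, 3.6, 4.3.
n = 11.
(a) r = 2.4; between ranks 2 (2.5) and 3 (2.6): 2.54.
(b) the nearest-rank method: rank 3 → 2.6.
|2.54 − 2.6| = 0.06.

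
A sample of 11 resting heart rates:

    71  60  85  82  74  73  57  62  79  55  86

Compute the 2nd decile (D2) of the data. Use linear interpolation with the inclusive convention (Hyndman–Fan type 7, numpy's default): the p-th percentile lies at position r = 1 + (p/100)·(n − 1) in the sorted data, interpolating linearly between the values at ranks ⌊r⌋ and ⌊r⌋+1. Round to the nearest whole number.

60

Sorted: 55, 57, 60, 62, 71, 73, 74, 79, 82, 85, 86.
n = 11.
r = 1 + (20/100)·(11 − 1) = 1 + 2 = 3.
r is an integer, so P20 is the value at rank 3: 60.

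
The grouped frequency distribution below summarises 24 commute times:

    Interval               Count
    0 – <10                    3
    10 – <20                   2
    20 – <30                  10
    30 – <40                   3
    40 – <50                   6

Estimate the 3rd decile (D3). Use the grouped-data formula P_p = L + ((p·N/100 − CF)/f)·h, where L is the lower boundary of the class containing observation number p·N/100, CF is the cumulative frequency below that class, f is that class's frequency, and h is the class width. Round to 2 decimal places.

22.20

N = 24; target position k = 30/100 · 24 = 7.2.
Cumulative frequencies: 3, 5, 15, 18, 24.
Observation 7.2 falls in the class 20 – <30.
L = 20, CF = 5, f = 10, h = 10.
P30 = 20 + ((7.2 − 5)/10)·10 = 20 + 2.2 = 22.2.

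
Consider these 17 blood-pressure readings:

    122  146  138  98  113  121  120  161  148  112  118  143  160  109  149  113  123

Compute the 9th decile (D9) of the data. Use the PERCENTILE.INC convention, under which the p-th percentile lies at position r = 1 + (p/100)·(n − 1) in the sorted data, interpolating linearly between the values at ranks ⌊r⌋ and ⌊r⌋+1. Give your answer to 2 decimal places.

Sorted: 98, 109, 112, 113, 113, 118, 120, 121, 122, 123, 138, 143, 146, 148, 149, 160, 161.
n = 17.
r = 1 + (90/100)·(17 − 1) = 1 + 14.4 = 15.4.
Rank 15 is 149 and rank 16 is 160.
Interpolate: 149 + 0.4·(160 − 149) = 149 + 0.4·11 = 153.4.

153.40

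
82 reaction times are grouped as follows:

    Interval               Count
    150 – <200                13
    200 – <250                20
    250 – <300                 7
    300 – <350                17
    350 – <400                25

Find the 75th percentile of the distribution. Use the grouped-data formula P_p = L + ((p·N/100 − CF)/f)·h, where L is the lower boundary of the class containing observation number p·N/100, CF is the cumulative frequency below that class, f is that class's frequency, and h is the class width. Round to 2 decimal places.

359.00

N = 82; target position k = 75/100 · 82 = 61.5.
Cumulative frequencies: 13, 33, 40, 57, 82.
Observation 61.5 falls in the class 350 – <400.
L = 350, CF = 57, f = 25, h = 50.
P75 = 350 + ((61.5 − 57)/25)·50 = 350 + 9 = 359.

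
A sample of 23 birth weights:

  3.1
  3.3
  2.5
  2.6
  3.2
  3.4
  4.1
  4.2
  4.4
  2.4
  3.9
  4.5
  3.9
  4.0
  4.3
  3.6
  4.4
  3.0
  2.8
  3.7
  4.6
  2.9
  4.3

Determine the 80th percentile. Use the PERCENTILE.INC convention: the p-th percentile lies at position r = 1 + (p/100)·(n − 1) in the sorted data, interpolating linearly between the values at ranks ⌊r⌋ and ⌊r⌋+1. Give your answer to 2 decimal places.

4.30

Sorted: 2.4, 2.5, 2.6, 2.8, 2.9, 3.0, 3.1, 3.2, 3.3, 3.4, 3.6, 3.7, 3.9, 3.9, 4.0, 4.1, 4.2, 4.3, 4.3, 4.4, 4.4, 4.5, 4.6.
n = 23.
r = 1 + (80/100)·(23 − 1) = 1 + 17.6 = 18.6.
Rank 18 is 4.3 and rank 19 is 4.3.
Interpolate: 4.3 + 0.6·(4.3 − 4.3) = 4.3 + 0.6·0 = 4.3.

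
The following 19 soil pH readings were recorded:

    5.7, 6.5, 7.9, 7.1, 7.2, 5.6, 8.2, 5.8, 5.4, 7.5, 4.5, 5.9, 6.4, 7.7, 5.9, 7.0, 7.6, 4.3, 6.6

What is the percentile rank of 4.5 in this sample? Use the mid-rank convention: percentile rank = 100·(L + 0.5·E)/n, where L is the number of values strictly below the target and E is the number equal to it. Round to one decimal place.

Sorted: 4.3, 4.5, 5.4, 5.6, 5.7, 5.8, 5.9, 5.9, 6.4, 6.5, 6.6, 7.0, 7.1, 7.2, 7.5, 7.6, 7.7, 7.9, 8.2.
Count below 4.5: L = 1; count equal: E = 1; n = 19.
Percentile rank = 100·(1 + 0.5·1)/19 = 100·1.5/19 = 7.895.

7.9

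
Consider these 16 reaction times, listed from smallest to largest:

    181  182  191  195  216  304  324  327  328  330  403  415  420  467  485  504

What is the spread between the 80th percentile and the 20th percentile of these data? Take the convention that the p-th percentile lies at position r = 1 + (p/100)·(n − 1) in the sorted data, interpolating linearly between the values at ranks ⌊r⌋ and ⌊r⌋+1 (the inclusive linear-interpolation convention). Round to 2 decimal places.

n = 16.
P20: r = 4 (integer) → 195.
P80: r = 13 (integer) → 420.
Difference: 420 − 195 = 225.

225.00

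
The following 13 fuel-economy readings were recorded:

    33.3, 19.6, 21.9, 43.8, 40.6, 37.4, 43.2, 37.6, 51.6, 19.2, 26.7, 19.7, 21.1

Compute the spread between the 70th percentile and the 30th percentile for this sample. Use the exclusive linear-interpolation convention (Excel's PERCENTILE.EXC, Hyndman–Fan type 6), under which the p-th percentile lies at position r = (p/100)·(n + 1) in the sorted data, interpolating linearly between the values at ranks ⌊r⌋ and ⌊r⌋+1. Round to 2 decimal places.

Sorted: 19.2, 19.6, 19.7, 21.1, 21.9, 26.7, 33.3, 37.4, 37.6, 40.6, 43.2, 43.8, 51.6.
n = 13.
P30: r = 4.2; ranks 4–5 are 21.1, 21.9; interpolating gives 21.26.
P70: r = 9.8; ranks 9–10 are 37.6, 40.6; interpolating gives 40.
Difference: 40 − 21.26 = 18.74.

18.74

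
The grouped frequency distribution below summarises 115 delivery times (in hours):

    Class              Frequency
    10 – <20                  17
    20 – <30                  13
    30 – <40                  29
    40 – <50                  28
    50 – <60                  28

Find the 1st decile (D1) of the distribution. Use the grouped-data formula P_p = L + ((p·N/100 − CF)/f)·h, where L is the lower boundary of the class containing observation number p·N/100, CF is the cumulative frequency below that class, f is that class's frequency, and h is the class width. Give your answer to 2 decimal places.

N = 115; target position k = 10/100 · 115 = 11.5.
Cumulative frequencies: 17, 30, 59, 87, 115.
Observation 11.5 falls in the class 10 – <20.
L = 10, CF = 0, f = 17, h = 10.
P10 = 10 + ((11.5 − 0)/17)·10 = 10 + 6.76471 = 16.7647.

16.76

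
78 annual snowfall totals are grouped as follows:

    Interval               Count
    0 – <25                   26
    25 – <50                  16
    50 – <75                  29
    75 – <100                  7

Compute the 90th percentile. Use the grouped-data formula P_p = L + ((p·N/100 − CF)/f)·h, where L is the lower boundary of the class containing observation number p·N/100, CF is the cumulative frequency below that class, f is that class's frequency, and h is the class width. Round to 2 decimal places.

N = 78; target position k = 90/100 · 78 = 70.2.
Cumulative frequencies: 26, 42, 71, 78.
Observation 70.2 falls in the class 50 – <75.
L = 50, CF = 42, f = 29, h = 25.
P90 = 50 + ((70.2 − 42)/29)·25 = 50 + 24.3103 = 74.3103.

74.31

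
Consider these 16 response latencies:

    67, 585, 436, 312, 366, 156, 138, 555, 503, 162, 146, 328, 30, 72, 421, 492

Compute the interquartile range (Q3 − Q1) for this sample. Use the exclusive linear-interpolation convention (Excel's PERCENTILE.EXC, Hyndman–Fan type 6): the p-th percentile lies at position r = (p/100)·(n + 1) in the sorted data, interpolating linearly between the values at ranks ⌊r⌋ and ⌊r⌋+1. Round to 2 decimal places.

338.00

Sorted: 30, 67, 72, 138, 146, 156, 162, 312, 328, 366, 421, 436, 492, 503, 555, 585.
n = 16.
P25: r = 4.25; ranks 4–5 are 138, 146; interpolating gives 140.
P75: r = 12.75; ranks 12–13 are 436, 492; interpolating gives 478.
Difference: 478 − 140 = 338.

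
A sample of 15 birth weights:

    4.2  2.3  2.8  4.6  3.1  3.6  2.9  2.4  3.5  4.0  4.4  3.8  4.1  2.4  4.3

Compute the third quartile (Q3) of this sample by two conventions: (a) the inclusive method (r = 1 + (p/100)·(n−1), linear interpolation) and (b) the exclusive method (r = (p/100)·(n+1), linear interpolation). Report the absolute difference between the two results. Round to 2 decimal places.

0.05

Sorted: 2.3, 2.4, 2.4, 2.8, 2.9, 3.1, 3.5, 3.6, 3.8, 4.0, 4.1, 4.2, 4.3, 4.4, 4.6.
n = 15.
(a) r = 11.5; between ranks 11 (4.1) and 12 (4.2): 4.15.
(b) r = 12 → value at rank 12 = 4.2.
|4.15 − 4.2| = 0.05.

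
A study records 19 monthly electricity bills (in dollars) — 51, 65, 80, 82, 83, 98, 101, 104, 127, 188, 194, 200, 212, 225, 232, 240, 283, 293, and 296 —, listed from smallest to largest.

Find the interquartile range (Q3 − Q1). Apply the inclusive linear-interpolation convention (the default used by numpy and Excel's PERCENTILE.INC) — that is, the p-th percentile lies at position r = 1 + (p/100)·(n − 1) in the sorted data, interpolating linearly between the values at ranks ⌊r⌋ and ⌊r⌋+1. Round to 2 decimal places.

n = 19.
P25: r = 5.5; ranks 5–6 are 83, 98; interpolating gives 90.5.
P75: r = 14.5; ranks 14–15 are 225, 232; interpolating gives 228.5.
Difference: 228.5 − 90.5 = 138.

138.00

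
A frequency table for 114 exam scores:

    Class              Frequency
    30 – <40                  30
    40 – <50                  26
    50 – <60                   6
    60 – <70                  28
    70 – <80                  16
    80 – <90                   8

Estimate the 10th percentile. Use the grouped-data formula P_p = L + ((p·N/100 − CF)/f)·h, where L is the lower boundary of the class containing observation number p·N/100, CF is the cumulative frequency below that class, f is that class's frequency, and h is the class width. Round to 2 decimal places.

N = 114; target position k = 10/100 · 114 = 11.4.
Cumulative frequencies: 30, 56, 62, 90, 106, 114.
Observation 11.4 falls in the class 30 – <40.
L = 30, CF = 0, f = 30, h = 10.
P10 = 30 + ((11.4 − 0)/30)·10 = 30 + 3.8 = 33.8.

33.80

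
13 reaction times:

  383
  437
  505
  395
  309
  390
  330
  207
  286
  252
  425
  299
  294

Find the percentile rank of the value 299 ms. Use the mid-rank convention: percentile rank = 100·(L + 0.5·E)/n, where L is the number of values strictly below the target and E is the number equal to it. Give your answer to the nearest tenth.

Sorted: 207, 252, 286, 294, 299, 309, 330, 383, 390, 395, 425, 437, 505.
Count below 299: L = 4; count equal: E = 1; n = 13.
Percentile rank = 100·(4 + 0.5·1)/13 = 100·4.5/13 = 34.62.

34.6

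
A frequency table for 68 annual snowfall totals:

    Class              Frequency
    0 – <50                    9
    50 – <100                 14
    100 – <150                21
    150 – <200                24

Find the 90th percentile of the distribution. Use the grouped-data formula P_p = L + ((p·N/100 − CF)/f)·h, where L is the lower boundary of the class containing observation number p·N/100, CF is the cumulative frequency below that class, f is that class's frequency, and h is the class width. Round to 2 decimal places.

N = 68; target position k = 90/100 · 68 = 61.2.
Cumulative frequencies: 9, 23, 44, 68.
Observation 61.2 falls in the class 150 – <200.
L = 150, CF = 44, f = 24, h = 50.
P90 = 150 + ((61.2 − 44)/24)·50 = 150 + 35.8333 = 185.833.

185.83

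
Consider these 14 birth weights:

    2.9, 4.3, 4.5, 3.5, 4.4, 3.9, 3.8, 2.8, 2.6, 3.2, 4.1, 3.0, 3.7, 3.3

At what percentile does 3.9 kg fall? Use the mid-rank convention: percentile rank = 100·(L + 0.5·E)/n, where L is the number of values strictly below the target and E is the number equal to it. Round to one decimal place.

67.9

Sorted: 2.6, 2.8, 2.9, 3.0, 3.2, 3.3, 3.5, 3.7, 3.8, 3.9, 4.1, 4.3, 4.4, 4.5.
Count below 3.9: L = 9; count equal: E = 1; n = 14.
Percentile rank = 100·(9 + 0.5·1)/14 = 100·9.5/14 = 67.86.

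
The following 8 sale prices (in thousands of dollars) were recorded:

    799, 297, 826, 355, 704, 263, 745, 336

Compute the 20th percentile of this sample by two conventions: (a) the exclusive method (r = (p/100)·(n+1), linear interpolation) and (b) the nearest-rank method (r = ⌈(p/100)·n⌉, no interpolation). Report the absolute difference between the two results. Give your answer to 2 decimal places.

6.80

Sorted: 263, 297, 336, 355, 704, 745, 799, 826.
n = 8.
(a) r = 1.8; between ranks 1 (263) and 2 (297): 290.2.
(b) the nearest-rank method: rank 2 → 297.
|290.2 − 297| = 6.8.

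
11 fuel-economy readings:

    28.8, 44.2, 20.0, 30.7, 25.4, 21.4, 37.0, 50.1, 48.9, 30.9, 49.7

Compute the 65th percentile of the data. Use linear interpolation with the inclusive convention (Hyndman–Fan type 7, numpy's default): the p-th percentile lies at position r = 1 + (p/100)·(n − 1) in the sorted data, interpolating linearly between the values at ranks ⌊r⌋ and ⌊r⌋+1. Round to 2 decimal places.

40.60

Sorted: 20.0, 21.4, 25.4, 28.8, 30.7, 30.9, 37.0, 44.2, 48.9, 49.7, 50.1.
n = 11.
r = 1 + (65/100)·(11 − 1) = 1 + 6.5 = 7.5.
Rank 7 is 37.0 and rank 8 is 44.2.
Interpolate: 37.0 + 0.5·(44.2 − 37.0) = 37.0 + 0.5·7.2 = 40.6.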